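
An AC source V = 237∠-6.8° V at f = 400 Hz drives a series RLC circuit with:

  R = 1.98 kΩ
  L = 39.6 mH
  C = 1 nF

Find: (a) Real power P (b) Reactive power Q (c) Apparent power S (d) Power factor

Step 1 — Angular frequency: ω = 2π·f = 2π·400 = 2513 rad/s.
Step 2 — Component impedances:
  R: Z = R = 1980 Ω
  L: Z = jωL = j·2513·0.0396 = 0 + j99.53 Ω
  C: Z = 1/(jωC) = -j/(ω·C) = 0 - j3.979e+05 Ω
Step 3 — Series combination: Z_total = R + L + C = 1980 - j3.978e+05 Ω = 3.978e+05∠-89.7° Ω.
Step 4 — Source phasor: V = 237∠-6.8° V = 235.3 - j28.06 V.
Step 5 — Current: I = V / Z = 7.349e-05 + j0.0005912 A = 0.0005958∠82.9° A.
Step 6 — Complex power: S = V·I* = 0.0007028 - j0.1412 VA.
Step 7 — Real power: P = Re(S) = 0.0007028 W.
Step 8 — Reactive power: Q = Im(S) = -0.1412 VAR.
Step 9 — Apparent power: |S| = 0.1412 VA.
Step 10 — Power factor: PF = P/|S| = 0.004977 (leading).

(a) P = 0.0007028 W  (b) Q = -0.1412 VAR  (c) S = 0.1412 VA  (d) PF = 0.004977 (leading)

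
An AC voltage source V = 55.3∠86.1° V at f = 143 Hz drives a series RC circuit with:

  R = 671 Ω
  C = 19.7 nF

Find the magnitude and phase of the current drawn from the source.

Step 1 — Angular frequency: ω = 2π·f = 2π·143 = 898.5 rad/s.
Step 2 — Component impedances:
  R: Z = R = 671 Ω
  C: Z = 1/(jωC) = -j/(ω·C) = 0 - j5.65e+04 Ω
Step 3 — Series combination: Z_total = R + C = 671 - j5.65e+04 Ω = 5.65e+04∠-89.3° Ω.
Step 4 — Source phasor: V = 55.3∠86.1° V = 3.761 + j55.17 V.
Step 5 — Ohm's law: I = V / Z_total = (3.761 + j55.17) / (671 - j5.65e+04) = -0.0009756 + j7.816e-05 A.
Step 6 — Convert to polar: |I| = 0.0009788 A, ∠I = 175.4°.

I = 0.0009788∠175.4° A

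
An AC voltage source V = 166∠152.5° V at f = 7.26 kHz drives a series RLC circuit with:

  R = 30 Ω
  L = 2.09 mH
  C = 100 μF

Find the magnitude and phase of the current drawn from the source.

Step 1 — Angular frequency: ω = 2π·f = 2π·7260 = 4.562e+04 rad/s.
Step 2 — Component impedances:
  R: Z = R = 30 Ω
  L: Z = jωL = j·4.562e+04·0.00209 = 0 + j95.34 Ω
  C: Z = 1/(jωC) = -j/(ω·C) = 0 - j0.2192 Ω
Step 3 — Series combination: Z_total = R + L + C = 30 + j95.12 Ω = 99.74∠72.5° Ω.
Step 4 — Source phasor: V = 166∠152.5° V = -147.2 + j76.65 V.
Step 5 — Ohm's law: I = V / Z_total = (-147.2 + j76.65) / (30 + j95.12) = 0.2889 + j1.639 A.
Step 6 — Convert to polar: |I| = 1.664 A, ∠I = 80.0°.

I = 1.664∠80.0° A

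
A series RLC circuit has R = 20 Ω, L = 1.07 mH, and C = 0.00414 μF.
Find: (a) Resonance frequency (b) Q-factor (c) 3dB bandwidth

Step 1 — Resonance condition Im(Z)=0 gives ω₀ = 1/√(LC).
Step 2 — ω₀ = 1/√(0.00107·4.14e-09) = 4.751e+05 rad/s.
Step 3 — f₀ = ω₀/(2π) = 7.562e+04 Hz.
Step 4 — Series Q: Q = ω₀L/R = 4.751e+05·0.00107/20 = 25.42.
Step 5 — 3dB bandwidth: Δω = ω₀/Q = 1.869e+04 rad/s; BW = Δω/(2π) = 2975 Hz.

(a) f₀ = 7.562e+04 Hz  (b) Q = 25.42  (c) BW = 2975 Hz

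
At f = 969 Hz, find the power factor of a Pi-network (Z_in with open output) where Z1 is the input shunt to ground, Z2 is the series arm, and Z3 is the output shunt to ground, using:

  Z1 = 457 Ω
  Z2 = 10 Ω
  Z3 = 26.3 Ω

Step 1 — Angular frequency: ω = 2π·f = 2π·969 = 6088 rad/s.
Step 2 — Component impedances:
  Z1: Z = R = 457 Ω
  Z2: Z = R = 10 Ω
  Z3: Z = R = 26.3 Ω
Step 3 — With open output, the series arm Z2 and the output shunt Z3 appear in series to ground: Z2 + Z3 = 36.3 Ω.
Step 4 — Parallel with input shunt Z1: Z_in = Z1 || (Z2 + Z3) = 33.63 Ω = 33.63∠0.0° Ω.
Step 5 — Power factor: PF = cos(φ) = Re(Z)/|Z| = 33.63/33.63 = 1.
Step 6 — Type: Im(Z) = 0 ⇒ unity (phase φ = 0.0°).

PF = 1 (unity, φ = 0.0°)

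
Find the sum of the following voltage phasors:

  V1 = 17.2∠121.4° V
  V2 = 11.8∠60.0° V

Step 1 — Convert each phasor to rectangular form:
  V1 = 17.2·(cos(121.4°) + j·sin(121.4°)) = -8.961 + j14.68 V
  V2 = 11.8·(cos(60.0°) + j·sin(60.0°)) = 5.9 + j10.22 V
Step 2 — Sum components: V_total = -3.061 + j24.9 V.
Step 3 — Convert to polar: |V_total| = 25.09 V, ∠V_total = 97.0°.

V_total = 25.09∠97.0° V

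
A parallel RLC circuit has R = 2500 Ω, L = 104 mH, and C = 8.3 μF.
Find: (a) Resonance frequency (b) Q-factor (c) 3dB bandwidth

Step 1 — Resonance: ω₀ = 1/√(LC) = 1/√(0.104·8.3e-06) = 1076 rad/s.
Step 2 — f₀ = ω₀/(2π) = 171.3 Hz.
Step 3 — Parallel Q: Q = R/(ω₀L) = 2500/(1076·0.104) = 22.33.
Step 4 — Bandwidth: Δω = ω₀/Q = 48.19 rad/s; BW = Δω/(2π) = 7.67 Hz.

(a) f₀ = 171.3 Hz  (b) Q = 22.33  (c) BW = 7.67 Hz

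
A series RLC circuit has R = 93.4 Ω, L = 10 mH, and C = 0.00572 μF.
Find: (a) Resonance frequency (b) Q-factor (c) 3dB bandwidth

Step 1 — Resonance: ω₀ = 1/√(LC) = 1/√(0.01·5.72e-09) = 1.322e+05 rad/s.
Step 2 — f₀ = ω₀/(2π) = 2.104e+04 Hz.
Step 3 — Series Q: Q = ω₀L/R = 1.322e+05·0.01/93.4 = 14.16.
Step 4 — Bandwidth: Δω = ω₀/Q = 9340 rad/s; BW = Δω/(2π) = 1487 Hz.

(a) f₀ = 2.104e+04 Hz  (b) Q = 14.16  (c) BW = 1487 Hz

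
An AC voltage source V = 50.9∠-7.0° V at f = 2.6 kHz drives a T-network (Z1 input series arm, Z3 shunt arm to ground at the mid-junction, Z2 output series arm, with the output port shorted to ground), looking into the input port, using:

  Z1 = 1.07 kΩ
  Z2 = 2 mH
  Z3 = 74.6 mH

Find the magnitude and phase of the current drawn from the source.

Step 1 — Angular frequency: ω = 2π·f = 2π·2600 = 1.634e+04 rad/s.
Step 2 — Component impedances:
  Z1: Z = R = 1070 Ω
  Z2: Z = jωL = j·1.634e+04·0.002 = 0 + j32.67 Ω
  Z3: Z = jωL = j·1.634e+04·0.0746 = 0 + j1219 Ω
Step 3 — With the output port shorted to ground, the output series arm Z2 runs from the junction to ground; the shunt arm Z3 also runs from the junction to ground. They appear in parallel: Z3 || Z2 = 0 + j31.82 Ω.
Step 4 — Series with input arm Z1: Z_in = Z1 + (Z3 || Z2) = 1070 + j31.82 Ω = 1070∠1.7° Ω.
Step 5 — Source phasor: V = 50.9∠-7.0° V = 50.52 - j6.203 V.
Step 6 — Ohm's law: I = V / Z_total = (50.52 - j6.203) / (1070 + j31.82) = 0.047 - j0.007195 A.
Step 7 — Convert to polar: |I| = 0.04755 A, ∠I = -8.7°.

I = 0.04755∠-8.7° A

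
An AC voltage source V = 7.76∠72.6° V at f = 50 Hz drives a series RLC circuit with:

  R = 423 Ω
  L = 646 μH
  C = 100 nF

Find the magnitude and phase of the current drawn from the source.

Step 1 — Angular frequency: ω = 2π·f = 2π·50 = 314.2 rad/s.
Step 2 — Component impedances:
  R: Z = R = 423 Ω
  L: Z = jωL = j·314.2·0.000646 = 0 + j0.2029 Ω
  C: Z = 1/(jωC) = -j/(ω·C) = 0 - j3.183e+04 Ω
Step 3 — Series combination: Z_total = R + L + C = 423 - j3.183e+04 Ω = 3.183e+04∠-89.2° Ω.
Step 4 — Source phasor: V = 7.76∠72.6° V = 2.321 + j7.405 V.
Step 5 — Ohm's law: I = V / Z_total = (2.321 + j7.405) / (423 - j3.183e+04) = -0.0002316 + j7.598e-05 A.
Step 6 — Convert to polar: |I| = 0.0002438 A, ∠I = 161.8°.

I = 0.0002438∠161.8° A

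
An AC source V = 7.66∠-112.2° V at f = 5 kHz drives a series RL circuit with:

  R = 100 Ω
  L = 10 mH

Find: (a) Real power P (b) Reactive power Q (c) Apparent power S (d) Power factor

Step 1 — Angular frequency: ω = 2π·f = 2π·5000 = 3.142e+04 rad/s.
Step 2 — Component impedances:
  R: Z = R = 100 Ω
  L: Z = jωL = j·3.142e+04·0.01 = 0 + j314.2 Ω
Step 3 — Series combination: Z_total = R + L = 100 + j314.2 Ω = 329.7∠72.3° Ω.
Step 4 — Source phasor: V = 7.66∠-112.2° V = -2.894 - j7.092 V.
Step 5 — Current: I = V / Z = -0.02316 + j0.00184 A = 0.02323∠175.5° A.
Step 6 — Complex power: S = V·I* = 0.05398 + j0.1696 VA.
Step 7 — Real power: P = Re(S) = 0.05398 W.
Step 8 — Reactive power: Q = Im(S) = 0.1696 VAR.
Step 9 — Apparent power: |S| = 0.178 VA.
Step 10 — Power factor: PF = P/|S| = 0.3033 (lagging).

(a) P = 0.05398 W  (b) Q = 0.1696 VAR  (c) S = 0.178 VA  (d) PF = 0.3033 (lagging)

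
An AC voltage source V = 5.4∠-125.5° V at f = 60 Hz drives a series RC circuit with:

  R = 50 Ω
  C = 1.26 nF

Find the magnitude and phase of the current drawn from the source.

Step 1 — Angular frequency: ω = 2π·f = 2π·60 = 377 rad/s.
Step 2 — Component impedances:
  R: Z = R = 50 Ω
  C: Z = 1/(jωC) = -j/(ω·C) = 0 - j2.105e+06 Ω
Step 3 — Series combination: Z_total = R + C = 50 - j2.105e+06 Ω = 2.105e+06∠-90.0° Ω.
Step 4 — Source phasor: V = 5.4∠-125.5° V = -3.136 - j4.396 V.
Step 5 — Ohm's law: I = V / Z_total = (-3.136 - j4.396) / (50 - j2.105e+06) = 2.088e-06 - j1.49e-06 A.
Step 6 — Convert to polar: |I| = 2.565e-06 A, ∠I = -35.5°.

I = 2.565e-06∠-35.5° A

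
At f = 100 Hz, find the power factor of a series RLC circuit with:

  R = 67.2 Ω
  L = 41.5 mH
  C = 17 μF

Step 1 — Angular frequency: ω = 2π·f = 2π·100 = 628.3 rad/s.
Step 2 — Component impedances:
  R: Z = R = 67.2 Ω
  L: Z = jωL = j·628.3·0.0415 = 0 + j26.08 Ω
  C: Z = 1/(jωC) = -j/(ω·C) = 0 - j93.62 Ω
Step 3 — Series combination: Z_total = R + L + C = 67.2 - j67.55 Ω = 95.28∠-45.1° Ω.
Step 4 — Power factor: PF = cos(φ) = Re(Z)/|Z| = 67.2/95.28 = 0.7053.
Step 5 — Type: Im(Z) = -67.55 ⇒ leading (phase φ = -45.1°).

PF = 0.7053 (leading, φ = -45.1°)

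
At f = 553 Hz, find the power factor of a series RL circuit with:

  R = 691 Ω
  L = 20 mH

Step 1 — Angular frequency: ω = 2π·f = 2π·553 = 3475 rad/s.
Step 2 — Component impedances:
  R: Z = R = 691 Ω
  L: Z = jωL = j·3475·0.02 = 0 + j69.49 Ω
Step 3 — Series combination: Z_total = R + L = 691 + j69.49 Ω = 694.5∠5.7° Ω.
Step 4 — Power factor: PF = cos(φ) = Re(Z)/|Z| = 691/694.5 = 0.995.
Step 5 — Type: Im(Z) = 69.49 ⇒ lagging (phase φ = 5.7°).

PF = 0.995 (lagging, φ = 5.7°)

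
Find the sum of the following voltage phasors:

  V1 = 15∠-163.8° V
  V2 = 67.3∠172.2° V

Step 1 — Convert each phasor to rectangular form:
  V1 = 15·(cos(-163.8°) + j·sin(-163.8°)) = -14.4 - j4.185 V
  V2 = 67.3·(cos(172.2°) + j·sin(172.2°)) = -66.68 + j9.134 V
Step 2 — Sum components: V_total = -81.08 + j4.949 V.
Step 3 — Convert to polar: |V_total| = 81.23 V, ∠V_total = 176.5°.

V_total = 81.23∠176.5° V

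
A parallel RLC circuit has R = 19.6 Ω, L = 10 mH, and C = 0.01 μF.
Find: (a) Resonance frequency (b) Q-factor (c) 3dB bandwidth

Step 1 — Resonance: ω₀ = 1/√(LC) = 1/√(0.01·1e-08) = 1e+05 rad/s.
Step 2 — f₀ = ω₀/(2π) = 1.592e+04 Hz.
Step 3 — Parallel Q: Q = R/(ω₀L) = 19.6/(1e+05·0.01) = 0.0196.
Step 4 — Bandwidth: Δω = ω₀/Q = 5.102e+06 rad/s; BW = Δω/(2π) = 8.12e+05 Hz.

(a) f₀ = 1.592e+04 Hz  (b) Q = 0.0196  (c) BW = 8.12e+05 Hz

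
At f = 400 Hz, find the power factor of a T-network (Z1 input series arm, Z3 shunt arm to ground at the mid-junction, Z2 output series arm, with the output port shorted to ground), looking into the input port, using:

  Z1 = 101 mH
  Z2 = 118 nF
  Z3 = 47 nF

Step 1 — Angular frequency: ω = 2π·f = 2π·400 = 2513 rad/s.
Step 2 — Component impedances:
  Z1: Z = jωL = j·2513·0.101 = 0 + j253.8 Ω
  Z2: Z = 1/(jωC) = -j/(ω·C) = 0 - j3372 Ω
  Z3: Z = 1/(jωC) = -j/(ω·C) = 0 - j8466 Ω
Step 3 — With the output port shorted to ground, the output series arm Z2 runs from the junction to ground; the shunt arm Z3 also runs from the junction to ground. They appear in parallel: Z3 || Z2 = 0 - j2411 Ω.
Step 4 — Series with input arm Z1: Z_in = Z1 + (Z3 || Z2) = 0 - j2158 Ω = 2158∠-90.0° Ω.
Step 5 — Power factor: PF = cos(φ) = Re(Z)/|Z| = 0/2158 = 0.
Step 6 — Type: Im(Z) = -2158 ⇒ leading (phase φ = -90.0°).

PF = 0 (leading, φ = -90.0°)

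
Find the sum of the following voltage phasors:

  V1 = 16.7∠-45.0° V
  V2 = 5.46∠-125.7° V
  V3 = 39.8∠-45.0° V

Step 1 — Convert each phasor to rectangular form:
  V1 = 16.7·(cos(-45.0°) + j·sin(-45.0°)) = 11.81 - j11.81 V
  V2 = 5.46·(cos(-125.7°) + j·sin(-125.7°)) = -3.186 - j4.434 V
  V3 = 39.8·(cos(-45.0°) + j·sin(-45.0°)) = 28.14 - j28.14 V
Step 2 — Sum components: V_total = 36.77 - j44.39 V.
Step 3 — Convert to polar: |V_total| = 57.63 V, ∠V_total = -50.4°.

V_total = 57.63∠-50.4° V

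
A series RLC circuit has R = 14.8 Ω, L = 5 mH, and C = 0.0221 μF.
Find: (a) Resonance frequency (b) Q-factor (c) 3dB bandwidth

Step 1 — Resonance: ω₀ = 1/√(LC) = 1/√(0.005·2.21e-08) = 9.513e+04 rad/s.
Step 2 — f₀ = ω₀/(2π) = 1.514e+04 Hz.
Step 3 — Series Q: Q = ω₀L/R = 9.513e+04·0.005/14.8 = 32.14.
Step 4 — Bandwidth: Δω = ω₀/Q = 2960 rad/s; BW = Δω/(2π) = 471.1 Hz.

(a) f₀ = 1.514e+04 Hz  (b) Q = 32.14  (c) BW = 471.1 Hz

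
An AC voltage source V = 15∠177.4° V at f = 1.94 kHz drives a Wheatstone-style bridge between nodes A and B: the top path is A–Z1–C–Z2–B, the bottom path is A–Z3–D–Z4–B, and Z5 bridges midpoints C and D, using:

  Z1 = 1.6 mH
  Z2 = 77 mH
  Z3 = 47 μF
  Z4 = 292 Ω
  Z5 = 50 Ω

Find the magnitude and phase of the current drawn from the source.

Step 1 — Angular frequency: ω = 2π·f = 2π·1940 = 1.219e+04 rad/s.
Step 2 — Component impedances:
  Z1: Z = jωL = j·1.219e+04·0.0016 = 0 + j19.5 Ω
  Z2: Z = jωL = j·1.219e+04·0.077 = 0 + j938.6 Ω
  Z3: Z = 1/(jωC) = -j/(ω·C) = 0 - j1.746 Ω
  Z4: Z = R = 292 Ω
  Z5: Z = R = 50 Ω
Step 3 — Bridge requires nodal analysis (the Z5 bridge couples midpoints C and D, so the two paths cannot be reduced to a simple series/parallel combination). Setting node B to ground and injecting 1 A at node A, the 3-node admittance system at A, C, D solves to V_A = Z_AB = 267.6 + j79.62 Ω = 279.2∠16.6° Ω.
Step 4 — Source phasor: V = 15∠177.4° V = -14.98 + j0.6804 V.
Step 5 — Ohm's law: I = V / Z_total = (-14.98 + j0.6804) / (267.6 + j79.62) = -0.05074 + j0.01764 A.
Step 6 — Convert to polar: |I| = 0.05372 A, ∠I = 160.8°.

I = 0.05372∠160.8° A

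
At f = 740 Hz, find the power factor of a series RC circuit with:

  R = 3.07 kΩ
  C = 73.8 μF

Step 1 — Angular frequency: ω = 2π·f = 2π·740 = 4650 rad/s.
Step 2 — Component impedances:
  R: Z = R = 3070 Ω
  C: Z = 1/(jωC) = -j/(ω·C) = 0 - j2.914 Ω
Step 3 — Series combination: Z_total = R + C = 3070 - j2.914 Ω = 3070∠-0.1° Ω.
Step 4 — Power factor: PF = cos(φ) = Re(Z)/|Z| = 3070/3070 = 1.
Step 5 — Type: Im(Z) = -2.914 ⇒ leading (phase φ = -0.1°).

PF = 1 (leading, φ = -0.1°)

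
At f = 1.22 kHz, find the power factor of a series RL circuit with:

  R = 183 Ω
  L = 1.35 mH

Step 1 — Angular frequency: ω = 2π·f = 2π·1220 = 7665 rad/s.
Step 2 — Component impedances:
  R: Z = R = 183 Ω
  L: Z = jωL = j·7665·0.00135 = 0 + j10.35 Ω
Step 3 — Series combination: Z_total = R + L = 183 + j10.35 Ω = 183.3∠3.2° Ω.
Step 4 — Power factor: PF = cos(φ) = Re(Z)/|Z| = 183/183.3 = 0.9984.
Step 5 — Type: Im(Z) = 10.35 ⇒ lagging (phase φ = 3.2°).

PF = 0.9984 (lagging, φ = 3.2°)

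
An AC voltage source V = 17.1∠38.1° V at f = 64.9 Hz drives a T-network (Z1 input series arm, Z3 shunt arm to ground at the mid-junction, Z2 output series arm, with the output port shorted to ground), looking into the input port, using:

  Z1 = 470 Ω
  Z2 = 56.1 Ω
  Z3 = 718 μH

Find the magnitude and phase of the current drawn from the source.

Step 1 — Angular frequency: ω = 2π·f = 2π·64.9 = 407.8 rad/s.
Step 2 — Component impedances:
  Z1: Z = R = 470 Ω
  Z2: Z = R = 56.1 Ω
  Z3: Z = jωL = j·407.8·0.000718 = 0 + j0.2928 Ω
Step 3 — With the output port shorted to ground, the output series arm Z2 runs from the junction to ground; the shunt arm Z3 also runs from the junction to ground. They appear in parallel: Z3 || Z2 = 0.001528 + j0.2928 Ω.
Step 4 — Series with input arm Z1: Z_in = Z1 + (Z3 || Z2) = 470 + j0.2928 Ω = 470∠0.0° Ω.
Step 5 — Source phasor: V = 17.1∠38.1° V = 13.46 + j10.55 V.
Step 6 — Ohm's law: I = V / Z_total = (13.46 + j10.55) / (470 + j0.2928) = 0.02864 + j0.02243 A.
Step 7 — Convert to polar: |I| = 0.03638 A, ∠I = 38.1°.

I = 0.03638∠38.1° A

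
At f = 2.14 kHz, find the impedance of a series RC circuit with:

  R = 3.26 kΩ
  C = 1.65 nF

Step 1 — Angular frequency: ω = 2π·f = 2π·2140 = 1.345e+04 rad/s.
Step 2 — Component impedances:
  R: Z = R = 3260 Ω
  C: Z = 1/(jωC) = -j/(ω·C) = 0 - j4.507e+04 Ω
Step 3 — Series combination: Z_total = R + C = 3260 - j4.507e+04 Ω = 4.519e+04∠-85.9° Ω.

Z = 3260 - j4.507e+04 Ω = 4.519e+04∠-85.9° Ω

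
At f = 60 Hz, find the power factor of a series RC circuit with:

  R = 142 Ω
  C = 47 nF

Step 1 — Angular frequency: ω = 2π·f = 2π·60 = 377 rad/s.
Step 2 — Component impedances:
  R: Z = R = 142 Ω
  C: Z = 1/(jωC) = -j/(ω·C) = 0 - j5.644e+04 Ω
Step 3 — Series combination: Z_total = R + C = 142 - j5.644e+04 Ω = 5.644e+04∠-89.9° Ω.
Step 4 — Power factor: PF = cos(φ) = Re(Z)/|Z| = 142/5.644e+04 = 0.002516.
Step 5 — Type: Im(Z) = -5.644e+04 ⇒ leading (phase φ = -89.9°).

PF = 0.002516 (leading, φ = -89.9°)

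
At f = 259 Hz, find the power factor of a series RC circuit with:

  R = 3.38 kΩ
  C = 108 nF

Step 1 — Angular frequency: ω = 2π·f = 2π·259 = 1627 rad/s.
Step 2 — Component impedances:
  R: Z = R = 3380 Ω
  C: Z = 1/(jωC) = -j/(ω·C) = 0 - j5690 Ω
Step 3 — Series combination: Z_total = R + C = 3380 - j5690 Ω = 6618∠-59.3° Ω.
Step 4 — Power factor: PF = cos(φ) = Re(Z)/|Z| = 3380/6618 = 0.5107.
Step 5 — Type: Im(Z) = -5690 ⇒ leading (phase φ = -59.3°).

PF = 0.5107 (leading, φ = -59.3°)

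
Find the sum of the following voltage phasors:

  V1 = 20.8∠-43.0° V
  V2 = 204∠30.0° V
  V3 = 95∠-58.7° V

Step 1 — Convert each phasor to rectangular form:
  V1 = 20.8·(cos(-43.0°) + j·sin(-43.0°)) = 15.21 - j14.19 V
  V2 = 204·(cos(30.0°) + j·sin(30.0°)) = 176.7 + j102 V
  V3 = 95·(cos(-58.7°) + j·sin(-58.7°)) = 49.35 - j81.17 V
Step 2 — Sum components: V_total = 241.2 + j6.641 V.
Step 3 — Convert to polar: |V_total| = 241.3 V, ∠V_total = 1.6°.

V_total = 241.3∠1.6° V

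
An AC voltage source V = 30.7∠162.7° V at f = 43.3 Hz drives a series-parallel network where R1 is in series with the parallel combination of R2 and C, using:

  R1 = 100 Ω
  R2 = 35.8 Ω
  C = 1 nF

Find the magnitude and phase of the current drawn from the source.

Step 1 — Angular frequency: ω = 2π·f = 2π·43.3 = 272.1 rad/s.
Step 2 — Component impedances:
  R1: Z = R = 100 Ω
  R2: Z = R = 35.8 Ω
  C: Z = 1/(jωC) = -j/(ω·C) = 0 - j3.676e+06 Ω
Step 3 — Parallel branch: R2 || C = 1/(1/R2 + 1/C) = 35.8 - j0.0003487 Ω.
Step 4 — Series with R1: Z_total = R1 + (R2 || C) = 135.8 - j0.0003487 Ω = 135.8∠-0.0° Ω.
Step 5 — Source phasor: V = 30.7∠162.7° V = -29.31 + j9.129 V.
Step 6 — Ohm's law: I = V / Z_total = (-29.31 + j9.129) / (135.8 - j0.0003487) = -0.2158 + j0.06723 A.
Step 7 — Convert to polar: |I| = 0.2261 A, ∠I = 162.7°.

I = 0.2261∠162.7° A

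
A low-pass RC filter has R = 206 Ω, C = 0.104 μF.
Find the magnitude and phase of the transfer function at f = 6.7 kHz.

Step 1 — Angular frequency: ω = 2π·6700 = 4.21e+04 rad/s.
Step 2 — Transfer function: H(jω) = 1/(1 + jωRC).
Step 3 — Denominator: 1 + jωRC = 1 + j·4.21e+04·206·1.04e-07 = 1 + j0.9019.
Step 4 — H = 0.5514 - j0.4973.
Step 5 — Magnitude: |H| = 0.7426 (-2.6 dB); phase: φ = -42.0°.

|H| = 0.7426 (-2.6 dB), φ = -42.0°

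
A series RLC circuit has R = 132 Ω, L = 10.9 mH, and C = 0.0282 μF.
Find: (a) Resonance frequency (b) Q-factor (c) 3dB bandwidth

Step 1 — Resonance: ω₀ = 1/√(LC) = 1/√(0.0109·2.82e-08) = 5.704e+04 rad/s.
Step 2 — f₀ = ω₀/(2π) = 9078 Hz.
Step 3 — Series Q: Q = ω₀L/R = 5.704e+04·0.0109/132 = 4.71.
Step 4 — Bandwidth: Δω = ω₀/Q = 1.211e+04 rad/s; BW = Δω/(2π) = 1927 Hz.

(a) f₀ = 9078 Hz  (b) Q = 4.71  (c) BW = 1927 Hz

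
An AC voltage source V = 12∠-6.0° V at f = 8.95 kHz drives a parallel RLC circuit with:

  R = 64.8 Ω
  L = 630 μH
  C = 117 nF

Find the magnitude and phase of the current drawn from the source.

Step 1 — Angular frequency: ω = 2π·f = 2π·8950 = 5.623e+04 rad/s.
Step 2 — Component impedances:
  R: Z = R = 64.8 Ω
  L: Z = jωL = j·5.623e+04·0.00063 = 0 + j35.43 Ω
  C: Z = 1/(jωC) = -j/(ω·C) = 0 - j152 Ω
Step 3 — Parallel combination: 1/Z_total = 1/R + 1/L + 1/C; Z_total = 21.84 + j30.63 Ω = 37.62∠54.5° Ω.
Step 4 — Source phasor: V = 12∠-6.0° V = 11.93 - j1.254 V.
Step 5 — Ohm's law: I = V / Z_total = (11.93 - j1.254) / (21.84 + j30.63) = 0.157 - j0.2777 A.
Step 6 — Convert to polar: |I| = 0.319 A, ∠I = -60.5°.

I = 0.319∠-60.5° A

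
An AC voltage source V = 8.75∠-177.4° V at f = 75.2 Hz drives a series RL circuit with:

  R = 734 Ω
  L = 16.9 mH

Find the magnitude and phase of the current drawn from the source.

Step 1 — Angular frequency: ω = 2π·f = 2π·75.2 = 472.5 rad/s.
Step 2 — Component impedances:
  R: Z = R = 734 Ω
  L: Z = jωL = j·472.5·0.0169 = 0 + j7.985 Ω
Step 3 — Series combination: Z_total = R + L = 734 + j7.985 Ω = 734∠0.6° Ω.
Step 4 — Source phasor: V = 8.75∠-177.4° V = -8.741 - j0.3969 V.
Step 5 — Ohm's law: I = V / Z_total = (-8.741 - j0.3969) / (734 + j7.985) = -0.01191 - j0.0004112 A.
Step 6 — Convert to polar: |I| = 0.01192 A, ∠I = -178.0°.

I = 0.01192∠-178.0° A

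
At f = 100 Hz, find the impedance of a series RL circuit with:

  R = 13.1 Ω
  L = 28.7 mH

Step 1 — Angular frequency: ω = 2π·f = 2π·100 = 628.3 rad/s.
Step 2 — Component impedances:
  R: Z = R = 13.1 Ω
  L: Z = jωL = j·628.3·0.0287 = 0 + j18.03 Ω
Step 3 — Series combination: Z_total = R + L = 13.1 + j18.03 Ω = 22.29∠54.0° Ω.

Z = 13.1 + j18.03 Ω = 22.29∠54.0° Ω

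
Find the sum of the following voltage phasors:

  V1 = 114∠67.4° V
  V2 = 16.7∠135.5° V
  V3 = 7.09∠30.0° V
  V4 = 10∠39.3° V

Step 1 — Convert each phasor to rectangular form:
  V1 = 114·(cos(67.4°) + j·sin(67.4°)) = 43.81 + j105.2 V
  V2 = 16.7·(cos(135.5°) + j·sin(135.5°)) = -11.91 + j11.71 V
  V3 = 7.09·(cos(30.0°) + j·sin(30.0°)) = 6.14 + j3.545 V
  V4 = 10·(cos(39.3°) + j·sin(39.3°)) = 7.738 + j6.334 V
Step 2 — Sum components: V_total = 45.78 + j126.8 V.
Step 3 — Convert to polar: |V_total| = 134.8 V, ∠V_total = 70.2°.

V_total = 134.8∠70.2° V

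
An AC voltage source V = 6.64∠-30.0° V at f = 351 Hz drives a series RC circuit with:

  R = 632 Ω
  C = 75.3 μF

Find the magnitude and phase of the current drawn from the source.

Step 1 — Angular frequency: ω = 2π·f = 2π·351 = 2205 rad/s.
Step 2 — Component impedances:
  R: Z = R = 632 Ω
  C: Z = 1/(jωC) = -j/(ω·C) = 0 - j6.022 Ω
Step 3 — Series combination: Z_total = R + C = 632 - j6.022 Ω = 632∠-0.5° Ω.
Step 4 — Source phasor: V = 6.64∠-30.0° V = 5.75 - j3.32 V.
Step 5 — Ohm's law: I = V / Z_total = (5.75 - j3.32) / (632 - j6.022) = 0.009148 - j0.005166 A.
Step 6 — Convert to polar: |I| = 0.01051 A, ∠I = -29.5°.

I = 0.01051∠-29.5° A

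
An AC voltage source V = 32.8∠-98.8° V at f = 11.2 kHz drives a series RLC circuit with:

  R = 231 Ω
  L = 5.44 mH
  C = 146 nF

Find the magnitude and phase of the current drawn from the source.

Step 1 — Angular frequency: ω = 2π·f = 2π·1.12e+04 = 7.037e+04 rad/s.
Step 2 — Component impedances:
  R: Z = R = 231 Ω
  L: Z = jωL = j·7.037e+04·0.00544 = 0 + j382.8 Ω
  C: Z = 1/(jωC) = -j/(ω·C) = 0 - j97.33 Ω
Step 3 — Series combination: Z_total = R + L + C = 231 + j285.5 Ω = 367.2∠51.0° Ω.
Step 4 — Source phasor: V = 32.8∠-98.8° V = -5.018 - j32.41 V.
Step 5 — Ohm's law: I = V / Z_total = (-5.018 - j32.41) / (231 + j285.5) = -0.07721 - j0.0449 A.
Step 6 — Convert to polar: |I| = 0.08931 A, ∠I = -149.8°.

I = 0.08931∠-149.8° A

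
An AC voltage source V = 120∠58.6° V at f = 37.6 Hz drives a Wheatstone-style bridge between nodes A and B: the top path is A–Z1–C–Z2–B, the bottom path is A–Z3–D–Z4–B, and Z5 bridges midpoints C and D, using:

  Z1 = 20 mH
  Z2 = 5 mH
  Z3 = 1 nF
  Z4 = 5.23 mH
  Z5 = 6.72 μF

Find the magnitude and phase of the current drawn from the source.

Step 1 — Angular frequency: ω = 2π·f = 2π·37.6 = 236.2 rad/s.
Step 2 — Component impedances:
  Z1: Z = jωL = j·236.2·0.02 = 0 + j4.725 Ω
  Z2: Z = jωL = j·236.2·0.005 = 0 + j1.181 Ω
  Z3: Z = 1/(jωC) = -j/(ω·C) = 0 - j4.233e+06 Ω
  Z4: Z = jωL = j·236.2·0.00523 = 0 + j1.236 Ω
  Z5: Z = 1/(jωC) = -j/(ω·C) = 0 - j629.9 Ω
Step 3 — Bridge requires nodal analysis (the Z5 bridge couples midpoints C and D, so the two paths cannot be reduced to a simple series/parallel combination). Setting node B to ground and injecting 1 A at node A, the 3-node admittance system at A, C, D solves to V_A = Z_AB = 0 + j5.908 Ω = 5.908∠90.0° Ω.
Step 4 — Source phasor: V = 120∠58.6° V = 62.52 + j102.4 V.
Step 5 — Ohm's law: I = V / Z_total = (62.52 + j102.4) / (0 + j5.908) = 17.34 - j10.58 A.
Step 6 — Convert to polar: |I| = 20.31 A, ∠I = -31.4°.

I = 20.31∠-31.4° A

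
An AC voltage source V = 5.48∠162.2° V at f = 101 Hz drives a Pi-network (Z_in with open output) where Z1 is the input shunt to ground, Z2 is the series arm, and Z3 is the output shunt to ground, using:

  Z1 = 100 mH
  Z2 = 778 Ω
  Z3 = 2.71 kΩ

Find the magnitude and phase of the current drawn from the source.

Step 1 — Angular frequency: ω = 2π·f = 2π·101 = 634.6 rad/s.
Step 2 — Component impedances:
  Z1: Z = jωL = j·634.6·0.1 = 0 + j63.46 Ω
  Z2: Z = R = 778 Ω
  Z3: Z = R = 2710 Ω
Step 3 — With open output, the series arm Z2 and the output shunt Z3 appear in series to ground: Z2 + Z3 = 3488 Ω.
Step 4 — Parallel with input shunt Z1: Z_in = Z1 || (Z2 + Z3) = 1.154 + j63.44 Ω = 63.45∠89.0° Ω.
Step 5 — Source phasor: V = 5.48∠162.2° V = -5.218 + j1.675 V.
Step 6 — Ohm's law: I = V / Z_total = (-5.218 + j1.675) / (1.154 + j63.44) = 0.0249 + j0.0827 A.
Step 7 — Convert to polar: |I| = 0.08637 A, ∠I = 73.2°.

I = 0.08637∠73.2° A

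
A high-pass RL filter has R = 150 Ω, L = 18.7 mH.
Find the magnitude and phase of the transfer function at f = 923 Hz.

Step 1 — Angular frequency: ω = 2π·923 = 5799 rad/s.
Step 2 — Transfer function: H(jω) = jωL/(R + jωL).
Step 3 — Numerator jωL = j·108.4; denominator R + jωL = 150 + j108.4.
Step 4 — H = 0.3433 + j0.4748.
Step 5 — Magnitude: |H| = 0.5859 (-4.6 dB); phase: φ = 54.1°.

|H| = 0.5859 (-4.6 dB), φ = 54.1°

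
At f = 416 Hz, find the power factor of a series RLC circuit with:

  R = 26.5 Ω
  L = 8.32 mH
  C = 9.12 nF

Step 1 — Angular frequency: ω = 2π·f = 2π·416 = 2614 rad/s.
Step 2 — Component impedances:
  R: Z = R = 26.5 Ω
  L: Z = jωL = j·2614·0.00832 = 0 + j21.75 Ω
  C: Z = 1/(jωC) = -j/(ω·C) = 0 - j4.195e+04 Ω
Step 3 — Series combination: Z_total = R + L + C = 26.5 - j4.193e+04 Ω = 4.193e+04∠-90.0° Ω.
Step 4 — Power factor: PF = cos(φ) = Re(Z)/|Z| = 26.5/4.193e+04 = 0.000632.
Step 5 — Type: Im(Z) = -4.193e+04 ⇒ leading (phase φ = -90.0°).

PF = 0.000632 (leading, φ = -90.0°)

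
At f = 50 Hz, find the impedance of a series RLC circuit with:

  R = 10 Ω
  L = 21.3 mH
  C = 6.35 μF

Step 1 — Angular frequency: ω = 2π·f = 2π·50 = 314.2 rad/s.
Step 2 — Component impedances:
  R: Z = R = 10 Ω
  L: Z = jωL = j·314.2·0.0213 = 0 + j6.692 Ω
  C: Z = 1/(jωC) = -j/(ω·C) = 0 - j501.3 Ω
Step 3 — Series combination: Z_total = R + L + C = 10 - j494.6 Ω = 494.7∠-88.8° Ω.

Z = 10 - j494.6 Ω = 494.7∠-88.8° Ω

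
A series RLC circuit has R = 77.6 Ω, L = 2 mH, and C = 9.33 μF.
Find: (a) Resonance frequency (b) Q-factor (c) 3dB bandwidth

Step 1 — Resonance: ω₀ = 1/√(LC) = 1/√(0.002·9.33e-06) = 7321 rad/s.
Step 2 — f₀ = ω₀/(2π) = 1165 Hz.
Step 3 — Series Q: Q = ω₀L/R = 7321·0.002/77.6 = 0.1887.
Step 4 — Bandwidth: Δω = ω₀/Q = 3.88e+04 rad/s; BW = Δω/(2π) = 6175 Hz.

(a) f₀ = 1165 Hz  (b) Q = 0.1887  (c) BW = 6175 Hz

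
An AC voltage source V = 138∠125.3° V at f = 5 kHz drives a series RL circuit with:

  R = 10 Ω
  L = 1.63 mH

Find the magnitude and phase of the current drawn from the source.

Step 1 — Angular frequency: ω = 2π·f = 2π·5000 = 3.142e+04 rad/s.
Step 2 — Component impedances:
  R: Z = R = 10 Ω
  L: Z = jωL = j·3.142e+04·0.00163 = 0 + j51.21 Ω
Step 3 — Series combination: Z_total = R + L = 10 + j51.21 Ω = 52.18∠79.0° Ω.
Step 4 — Source phasor: V = 138∠125.3° V = -79.74 + j112.6 V.
Step 5 — Ohm's law: I = V / Z_total = (-79.74 + j112.6) / (10 + j51.21) = 1.826 + j1.914 A.
Step 6 — Convert to polar: |I| = 2.645 A, ∠I = 46.3°.

I = 2.645∠46.3° A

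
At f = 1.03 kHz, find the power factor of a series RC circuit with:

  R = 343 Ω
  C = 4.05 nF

Step 1 — Angular frequency: ω = 2π·f = 2π·1030 = 6472 rad/s.
Step 2 — Component impedances:
  R: Z = R = 343 Ω
  C: Z = 1/(jωC) = -j/(ω·C) = 0 - j3.815e+04 Ω
Step 3 — Series combination: Z_total = R + C = 343 - j3.815e+04 Ω = 3.815e+04∠-89.5° Ω.
Step 4 — Power factor: PF = cos(φ) = Re(Z)/|Z| = 343/38154 = 0.00899.
Step 5 — Type: Im(Z) = -3.815e+04 ⇒ leading (phase φ = -89.5°).

PF = 0.00899 (leading, φ = -89.5°)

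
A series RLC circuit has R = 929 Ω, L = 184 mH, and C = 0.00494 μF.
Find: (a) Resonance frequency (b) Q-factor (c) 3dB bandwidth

Step 1 — Resonance: ω₀ = 1/√(LC) = 1/√(0.184·4.94e-09) = 3.317e+04 rad/s.
Step 2 — f₀ = ω₀/(2π) = 5279 Hz.
Step 3 — Series Q: Q = ω₀L/R = 3.317e+04·0.184/929 = 6.569.
Step 4 — Bandwidth: Δω = ω₀/Q = 5049 rad/s; BW = Δω/(2π) = 803.6 Hz.

(a) f₀ = 5279 Hz  (b) Q = 6.569  (c) BW = 803.6 Hz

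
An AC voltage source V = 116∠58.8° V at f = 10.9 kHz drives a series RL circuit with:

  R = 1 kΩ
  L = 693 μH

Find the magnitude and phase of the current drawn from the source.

Step 1 — Angular frequency: ω = 2π·f = 2π·1.09e+04 = 6.849e+04 rad/s.
Step 2 — Component impedances:
  R: Z = R = 1000 Ω
  L: Z = jωL = j·6.849e+04·0.000693 = 0 + j47.46 Ω
Step 3 — Series combination: Z_total = R + L = 1000 + j47.46 Ω = 1001∠2.7° Ω.
Step 4 — Source phasor: V = 116∠58.8° V = 60.09 + j99.22 V.
Step 5 — Ohm's law: I = V / Z_total = (60.09 + j99.22) / (1000 + j47.46) = 0.06465 + j0.09615 A.
Step 6 — Convert to polar: |I| = 0.1159 A, ∠I = 56.1°.

I = 0.1159∠56.1° A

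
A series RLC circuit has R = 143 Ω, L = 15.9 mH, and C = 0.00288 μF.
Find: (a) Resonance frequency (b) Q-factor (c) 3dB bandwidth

Step 1 — Resonance: ω₀ = 1/√(LC) = 1/√(0.0159·2.88e-09) = 1.478e+05 rad/s.
Step 2 — f₀ = ω₀/(2π) = 2.352e+04 Hz.
Step 3 — Series Q: Q = ω₀L/R = 1.478e+05·0.0159/143 = 16.43.
Step 4 — Bandwidth: Δω = ω₀/Q = 8994 rad/s; BW = Δω/(2π) = 1431 Hz.

(a) f₀ = 2.352e+04 Hz  (b) Q = 16.43  (c) BW = 1431 Hz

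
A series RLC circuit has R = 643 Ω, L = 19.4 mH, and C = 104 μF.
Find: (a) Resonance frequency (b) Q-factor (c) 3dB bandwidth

Step 1 — Resonance: ω₀ = 1/√(LC) = 1/√(0.0194·0.000104) = 704 rad/s.
Step 2 — f₀ = ω₀/(2π) = 112 Hz.
Step 3 — Series Q: Q = ω₀L/R = 704·0.0194/643 = 0.02124.
Step 4 — Bandwidth: Δω = ω₀/Q = 3.314e+04 rad/s; BW = Δω/(2π) = 5275 Hz.

(a) f₀ = 112 Hz  (b) Q = 0.02124  (c) BW = 5275 Hz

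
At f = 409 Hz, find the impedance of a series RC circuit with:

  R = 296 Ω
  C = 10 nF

Step 1 — Angular frequency: ω = 2π·f = 2π·409 = 2570 rad/s.
Step 2 — Component impedances:
  R: Z = R = 296 Ω
  C: Z = 1/(jωC) = -j/(ω·C) = 0 - j3.891e+04 Ω
Step 3 — Series combination: Z_total = R + C = 296 - j3.891e+04 Ω = 3.891e+04∠-89.6° Ω.

Z = 296 - j3.891e+04 Ω = 3.891e+04∠-89.6° Ω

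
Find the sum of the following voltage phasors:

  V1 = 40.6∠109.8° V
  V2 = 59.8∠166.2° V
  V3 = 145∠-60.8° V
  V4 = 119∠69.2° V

Step 1 — Convert each phasor to rectangular form:
  V1 = 40.6·(cos(109.8°) + j·sin(109.8°)) = -13.75 + j38.2 V
  V2 = 59.8·(cos(166.2°) + j·sin(166.2°)) = -58.07 + j14.26 V
  V3 = 145·(cos(-60.8°) + j·sin(-60.8°)) = 70.74 - j126.6 V
  V4 = 119·(cos(69.2°) + j·sin(69.2°)) = 42.26 + j111.2 V
Step 2 — Sum components: V_total = 41.17 + j37.13 V.
Step 3 — Convert to polar: |V_total| = 55.44 V, ∠V_total = 42.0°.

V_total = 55.44∠42.0° V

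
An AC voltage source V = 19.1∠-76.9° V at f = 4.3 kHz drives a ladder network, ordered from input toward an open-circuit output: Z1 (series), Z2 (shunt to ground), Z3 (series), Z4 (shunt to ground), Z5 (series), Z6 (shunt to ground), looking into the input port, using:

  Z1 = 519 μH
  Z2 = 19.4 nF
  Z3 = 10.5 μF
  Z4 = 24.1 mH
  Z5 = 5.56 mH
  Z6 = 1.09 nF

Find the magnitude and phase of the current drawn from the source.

Step 1 — Angular frequency: ω = 2π·f = 2π·4300 = 2.702e+04 rad/s.
Step 2 — Component impedances:
  Z1: Z = jωL = j·2.702e+04·0.000519 = 0 + j14.02 Ω
  Z2: Z = 1/(jωC) = -j/(ω·C) = 0 - j1908 Ω
  Z3: Z = 1/(jωC) = -j/(ω·C) = 0 - j3.525 Ω
  Z4: Z = jωL = j·2.702e+04·0.0241 = 0 + j651.1 Ω
  Z5: Z = jωL = j·2.702e+04·0.00556 = 0 + j150.2 Ω
  Z6: Z = 1/(jωC) = -j/(ω·C) = 0 - j3.396e+04 Ω
Step 3 — Ladder network (open output): work backward from the far end, alternating series and parallel combinations. Z_in = 0 + j1024 Ω = 1024∠90.0° Ω.
Step 4 — Source phasor: V = 19.1∠-76.9° V = 4.329 - j18.6 V.
Step 5 — Ohm's law: I = V / Z_total = (4.329 - j18.6) / (0 + j1024) = -0.01817 - j0.004228 A.
Step 6 — Convert to polar: |I| = 0.01865 A, ∠I = -166.9°.

I = 0.01865∠-166.9° A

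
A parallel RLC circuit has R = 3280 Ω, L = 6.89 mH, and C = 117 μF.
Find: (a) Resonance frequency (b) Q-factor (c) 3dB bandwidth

Step 1 — Resonance: ω₀ = 1/√(LC) = 1/√(0.00689·0.000117) = 1114 rad/s.
Step 2 — f₀ = ω₀/(2π) = 177.3 Hz.
Step 3 — Parallel Q: Q = R/(ω₀L) = 3280/(1114·0.00689) = 427.4.
Step 4 — Bandwidth: Δω = ω₀/Q = 2.606 rad/s; BW = Δω/(2π) = 0.4147 Hz.

(a) f₀ = 177.3 Hz  (b) Q = 427.4  (c) BW = 0.4147 Hz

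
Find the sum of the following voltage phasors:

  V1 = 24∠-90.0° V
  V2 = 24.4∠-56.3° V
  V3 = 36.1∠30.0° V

Step 1 — Convert each phasor to rectangular form:
  V1 = 24·(cos(-90.0°) + j·sin(-90.0°)) = 0 - j24 V
  V2 = 24.4·(cos(-56.3°) + j·sin(-56.3°)) = 13.54 - j20.3 V
  V3 = 36.1·(cos(30.0°) + j·sin(30.0°)) = 31.26 + j18.05 V
Step 2 — Sum components: V_total = 44.8 - j26.25 V.
Step 3 — Convert to polar: |V_total| = 51.93 V, ∠V_total = -30.4°.

V_total = 51.93∠-30.4° V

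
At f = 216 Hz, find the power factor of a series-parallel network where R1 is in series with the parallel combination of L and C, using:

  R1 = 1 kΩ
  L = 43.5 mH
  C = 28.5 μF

Step 1 — Angular frequency: ω = 2π·f = 2π·216 = 1357 rad/s.
Step 2 — Component impedances:
  R1: Z = R = 1000 Ω
  L: Z = jωL = j·1357·0.0435 = 0 + j59.04 Ω
  C: Z = 1/(jωC) = -j/(ω·C) = 0 - j25.85 Ω
Step 3 — Parallel branch: L || C = 1/(1/L + 1/C) = 0 - j46 Ω.
Step 4 — Series with R1: Z_total = R1 + (L || C) = 1000 - j46 Ω = 1001∠-2.6° Ω.
Step 5 — Power factor: PF = cos(φ) = Re(Z)/|Z| = 1000/1001.1 = 0.9989.
Step 6 — Type: Im(Z) = -46 ⇒ leading (phase φ = -2.6°).

PF = 0.9989 (leading, φ = -2.6°)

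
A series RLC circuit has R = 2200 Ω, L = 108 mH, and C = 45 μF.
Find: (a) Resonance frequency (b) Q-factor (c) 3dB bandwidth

Step 1 — Resonance: ω₀ = 1/√(LC) = 1/√(0.108·4.5e-05) = 453.6 rad/s.
Step 2 — f₀ = ω₀/(2π) = 72.19 Hz.
Step 3 — Series Q: Q = ω₀L/R = 453.6·0.108/2200 = 0.02227.
Step 4 — Bandwidth: Δω = ω₀/Q = 2.037e+04 rad/s; BW = Δω/(2π) = 3242 Hz.

(a) f₀ = 72.19 Hz  (b) Q = 0.02227  (c) BW = 3242 Hz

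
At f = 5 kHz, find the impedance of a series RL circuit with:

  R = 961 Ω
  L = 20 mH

Step 1 — Angular frequency: ω = 2π·f = 2π·5000 = 3.142e+04 rad/s.
Step 2 — Component impedances:
  R: Z = R = 961 Ω
  L: Z = jωL = j·3.142e+04·0.02 = 0 + j628.3 Ω
Step 3 — Series combination: Z_total = R + L = 961 + j628.3 Ω = 1148∠33.2° Ω.

Z = 961 + j628.3 Ω = 1148∠33.2° Ω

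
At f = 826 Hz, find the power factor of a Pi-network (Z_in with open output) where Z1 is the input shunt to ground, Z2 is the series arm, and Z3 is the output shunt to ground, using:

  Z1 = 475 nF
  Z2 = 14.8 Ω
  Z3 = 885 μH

Step 1 — Angular frequency: ω = 2π·f = 2π·826 = 5190 rad/s.
Step 2 — Component impedances:
  Z1: Z = 1/(jωC) = -j/(ω·C) = 0 - j405.6 Ω
  Z2: Z = R = 14.8 Ω
  Z3: Z = jωL = j·5190·0.000885 = 0 + j4.593 Ω
Step 3 — With open output, the series arm Z2 and the output shunt Z3 appear in series to ground: Z2 + Z3 = 14.8 + j4.593 Ω.
Step 4 — Parallel with input shunt Z1: Z_in = Z1 || (Z2 + Z3) = 15.12 + j4.088 Ω = 15.66∠15.1° Ω.
Step 5 — Power factor: PF = cos(φ) = Re(Z)/|Z| = 15.12/15.663 = 0.9653.
Step 6 — Type: Im(Z) = 4.088 ⇒ lagging (phase φ = 15.1°).

PF = 0.9653 (lagging, φ = 15.1°)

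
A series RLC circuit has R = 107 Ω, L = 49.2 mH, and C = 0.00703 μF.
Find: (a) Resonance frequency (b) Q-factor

Step 1 — Resonance condition Im(Z)=0 gives ω₀ = 1/√(LC).
Step 2 — ω₀ = 1/√(0.0492·7.03e-09) = 5.377e+04 rad/s.
Step 3 — f₀ = ω₀/(2π) = 8558 Hz.
Step 4 — Series Q: Q = ω₀L/R = 5.377e+04·0.0492/107 = 24.72.

(a) f₀ = 8558 Hz  (b) Q = 24.72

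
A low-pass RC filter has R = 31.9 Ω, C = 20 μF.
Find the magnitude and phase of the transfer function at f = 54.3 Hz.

Step 1 — Angular frequency: ω = 2π·54.3 = 341.2 rad/s.
Step 2 — Transfer function: H(jω) = 1/(1 + jωRC).
Step 3 — Denominator: 1 + jωRC = 1 + j·341.2·31.9·2e-05 = 1 + j0.2177.
Step 4 — H = 0.9548 - j0.2078.
Step 5 — Magnitude: |H| = 0.9771 (-0.2 dB); phase: φ = -12.3°.

|H| = 0.9771 (-0.2 dB), φ = -12.3°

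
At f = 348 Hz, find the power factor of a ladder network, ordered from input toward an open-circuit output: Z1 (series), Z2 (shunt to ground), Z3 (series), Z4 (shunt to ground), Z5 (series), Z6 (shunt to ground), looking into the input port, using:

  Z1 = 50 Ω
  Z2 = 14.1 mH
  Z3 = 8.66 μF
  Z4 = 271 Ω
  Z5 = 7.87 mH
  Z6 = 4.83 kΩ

Step 1 — Angular frequency: ω = 2π·f = 2π·348 = 2187 rad/s.
Step 2 — Component impedances:
  Z1: Z = R = 50 Ω
  Z2: Z = jωL = j·2187·0.0141 = 0 + j30.83 Ω
  Z3: Z = 1/(jωC) = -j/(ω·C) = 0 - j52.81 Ω
  Z4: Z = R = 271 Ω
  Z5: Z = jωL = j·2187·0.00787 = 0 + j17.21 Ω
  Z6: Z = R = 4830 Ω
Step 3 — Ladder network (open output): work backward from the far end, alternating series and parallel combinations. Z_in = 53.68 + j31.14 Ω = 62.06∠30.1° Ω.
Step 4 — Power factor: PF = cos(φ) = Re(Z)/|Z| = 53.677/62.058 = 0.8649.
Step 5 — Type: Im(Z) = 31.14 ⇒ lagging (phase φ = 30.1°).

PF = 0.8649 (lagging, φ = 30.1°)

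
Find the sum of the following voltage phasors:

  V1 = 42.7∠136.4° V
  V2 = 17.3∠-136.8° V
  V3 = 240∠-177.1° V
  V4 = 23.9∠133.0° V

Step 1 — Convert each phasor to rectangular form:
  V1 = 42.7·(cos(136.4°) + j·sin(136.4°)) = -30.92 + j29.45 V
  V2 = 17.3·(cos(-136.8°) + j·sin(-136.8°)) = -12.61 - j11.84 V
  V3 = 240·(cos(-177.1°) + j·sin(-177.1°)) = -239.7 - j12.14 V
  V4 = 23.9·(cos(133.0°) + j·sin(133.0°)) = -16.3 + j17.48 V
Step 2 — Sum components: V_total = -299.5 + j22.94 V.
Step 3 — Convert to polar: |V_total| = 300.4 V, ∠V_total = 175.6°.

V_total = 300.4∠175.6° V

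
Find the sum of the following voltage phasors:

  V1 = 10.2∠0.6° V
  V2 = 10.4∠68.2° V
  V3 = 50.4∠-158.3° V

Step 1 — Convert each phasor to rectangular form:
  V1 = 10.2·(cos(0.6°) + j·sin(0.6°)) = 10.2 + j0.1068 V
  V2 = 10.4·(cos(68.2°) + j·sin(68.2°)) = 3.862 + j9.656 V
  V3 = 50.4·(cos(-158.3°) + j·sin(-158.3°)) = -46.83 - j18.64 V
Step 2 — Sum components: V_total = -32.77 - j8.872 V.
Step 3 — Convert to polar: |V_total| = 33.95 V, ∠V_total = -164.8°.

V_total = 33.95∠-164.8° V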